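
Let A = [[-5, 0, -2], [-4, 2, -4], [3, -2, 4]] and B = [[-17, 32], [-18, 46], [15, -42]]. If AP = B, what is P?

Left-multiplying both sides by A⁻¹ gives P = A⁻¹B.
det A = -4; the adjugate gives A⁻¹ = [[0, -1, -1], [-1, 7/2, 3], [-1/2, 5/2, 5/2]].
P = A⁻¹B = [[0, -1, -1], [-1, 7/2, 3], [-1/2, 5/2, 5/2]] · [[-17, 32], [-18, 46], [15, -42]] = [[3, -4], [-1, 3], [1, -6]].

P = [[3, -4], [-1, 3], [1, -6]]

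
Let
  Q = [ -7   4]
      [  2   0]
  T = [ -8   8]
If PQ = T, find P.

P = [[2, 3]]

Since Q sits to the right of P, P = TQ⁻¹.
Q has determinant -8; Q⁻¹ = [[0, 1/2], [1/4, 7/8]].
P = TQ⁻¹ = [[-8, 8]] · [[0, 1/2], [1/4, 7/8]] = [[2, 3]].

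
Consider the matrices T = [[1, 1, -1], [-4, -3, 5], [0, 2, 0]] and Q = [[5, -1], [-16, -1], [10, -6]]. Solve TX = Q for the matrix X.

X = [[-1, 0], [5, -3], [-1, -2]]

T is on the left of X, so left-multiply by T⁻¹: X = T⁻¹Q.
T has determinant -2; T⁻¹ = [[5, 1, -1], [0, 0, 1/2], [4, 1, -1/2]].
X = T⁻¹Q = [[5, 1, -1], [0, 0, 1/2], [4, 1, -1/2]] · [[5, -1], [-16, -1], [10, -6]] = [[-1, 0], [5, -3], [-1, -2]].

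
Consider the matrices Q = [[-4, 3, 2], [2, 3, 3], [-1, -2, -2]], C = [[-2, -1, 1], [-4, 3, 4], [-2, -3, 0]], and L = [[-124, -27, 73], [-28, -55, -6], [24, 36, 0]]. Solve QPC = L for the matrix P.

P = [[-4, -2, 0], [1, 3, 3], [1, -2, 3]]

Left-multiply by Q⁻¹ and right-multiply by C⁻¹: P = Q⁻¹LC⁻¹.
Q has determinant 1; Q⁻¹ = [[0, 2, 3], [1, 10, 16], [-1, -11, -18]].
C has determinant 2; C⁻¹ = [[6, -3/2, -7/2], [-4, 1, 2], [9, -2, -5]].
Q⁻¹L = [[16, -2, -12], [-20, -1, 13], [0, -16, -7]].
P = (Q⁻¹L)C⁻¹ = [[-4, -2, 0], [1, 3, 3], [1, -2, 3]].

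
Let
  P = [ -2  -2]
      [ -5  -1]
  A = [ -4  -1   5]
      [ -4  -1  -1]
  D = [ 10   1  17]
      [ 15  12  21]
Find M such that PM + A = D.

M = [[-3, -3, -4], [-4, 2, -2]]

PM = D − A = [[14, 2, 12], [19, 13, 22]].
Since P multiplies M on the left, M = P⁻¹(D − A).
det P = -8; the adjugate gives P⁻¹ = [[1/8, -1/4], [-5/8, 1/4]].
M = P⁻¹(D − A) = [[-3, -3, -4], [-4, 2, -2]].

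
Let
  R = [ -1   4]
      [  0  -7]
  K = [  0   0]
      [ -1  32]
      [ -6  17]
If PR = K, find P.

P = [[0, 0], [1, -4], [6, 1]]

R is on the right of P, so right-multiply by R⁻¹: P = KR⁻¹.
det R = 7; the adjugate gives R⁻¹ = [[-1, -4/7], [0, -1/7]].
P = KR⁻¹ = [[0, 0], [-1, 32], [-6, 17]] · [[-1, -4/7], [0, -1/7]] = [[0, 0], [1, -4], [6, 1]].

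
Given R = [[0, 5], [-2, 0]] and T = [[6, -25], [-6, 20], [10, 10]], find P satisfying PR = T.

P = [[-5, -3], [4, 3], [2, -5]]

Right-multiplying both sides by R⁻¹ gives P = TR⁻¹.
det R = 10, so R⁻¹ = [[0, -1/2], [1/5, 0]].
P = TR⁻¹ = [[6, -25], [-6, 20], [10, 10]] · [[0, -1/2], [1/5, 0]] = [[-5, -3], [4, 3], [2, -5]].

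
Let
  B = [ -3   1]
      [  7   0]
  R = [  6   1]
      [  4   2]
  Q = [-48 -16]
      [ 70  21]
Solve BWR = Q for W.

W = [[1, 1], [-1, -3]]

Left-multiply by B⁻¹ and right-multiply by R⁻¹: W = B⁻¹QR⁻¹.
det B = -7; the adjugate gives B⁻¹ = [[0, 1/7], [1, 3/7]].
det R = 8, so R⁻¹ = [[1/4, -1/8], [-1/2, 3/4]].
B⁻¹Q = [[10, 3], [-18, -7]].
W = (B⁻¹Q)R⁻¹ = [[1, 1], [-1, -3]].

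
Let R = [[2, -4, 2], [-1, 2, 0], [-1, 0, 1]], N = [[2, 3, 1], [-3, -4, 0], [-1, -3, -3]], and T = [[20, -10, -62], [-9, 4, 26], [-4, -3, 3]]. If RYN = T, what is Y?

Isolating Y: multiply by R⁻¹ from the left and N⁻¹ from the right, so Y = R⁻¹TN⁻¹.
det R = 4; the adjugate gives R⁻¹ = [[1/2, 1, -1], [1/4, 1, -1/2], [1/2, 1, 0]].
N has determinant 2; N⁻¹ = [[6, 3, 2], [-9/2, -5/2, -3/2], [5/2, 3/2, 1/2]].
R⁻¹T = [[5, 2, -8], [-2, 3, 9], [1, -1, -5]].
Y = (R⁻¹T)N⁻¹ = [[1, -2, 3], [-3, 0, -4], [-2, -2, 1]].

Y = [[1, -2, 3], [-3, 0, -4], [-2, -2, 1]]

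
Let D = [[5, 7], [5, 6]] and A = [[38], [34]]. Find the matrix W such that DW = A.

W = [[2], [4]]

Left-multiplying both sides by D⁻¹ gives W = D⁻¹A.
det D = -5, so D⁻¹ = [[-6/5, 7/5], [1, -1]].
W = D⁻¹A = [[-6/5, 7/5], [1, -1]] · [[38], [34]] = [[2], [4]].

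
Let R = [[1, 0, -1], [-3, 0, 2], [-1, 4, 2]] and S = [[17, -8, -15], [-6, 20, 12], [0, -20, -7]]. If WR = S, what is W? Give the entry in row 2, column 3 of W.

5

R is on the right of W, so right-multiply by R⁻¹: W = SR⁻¹.
R has determinant 4; R⁻¹ = [[-2, -1, 0], [1, 1/4, 1/4], [-3, -1, 0]].
W = SR⁻¹ = [[17, -8, -15], [-6, 20, 12], [0, -20, -7]] · [[-2, -1, 0], [1, 1/4, 1/4], [-3, -1, 0]] = [[3, -4, -2], [-4, -1, 5], [1, 2, -5]].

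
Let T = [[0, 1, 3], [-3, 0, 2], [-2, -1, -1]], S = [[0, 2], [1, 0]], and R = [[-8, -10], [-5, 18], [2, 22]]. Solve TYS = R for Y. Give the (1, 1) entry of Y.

-3

Isolating Y: multiply by T⁻¹ from the left and S⁻¹ from the right, so Y = T⁻¹RS⁻¹.
T has determinant 2; T⁻¹ = [[1, -1, 1], [-7/2, 3, -9/2], [3/2, -1, 3/2]].
det S = -2, so S⁻¹ = [[0, 1], [1/2, 0]].
T⁻¹R = [[-1, -6], [4, -10], [-4, 0]].
Y = (T⁻¹R)S⁻¹ = [[-3, -1], [-5, 4], [0, -4]].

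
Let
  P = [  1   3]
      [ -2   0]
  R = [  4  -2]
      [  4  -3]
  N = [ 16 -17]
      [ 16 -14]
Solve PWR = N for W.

W = [[1, -3], [-2, 4]]

W = P⁻¹NR⁻¹ (apply P⁻¹ on the left and R⁻¹ on the right).
det P = 6; the adjugate gives P⁻¹ = [[0, -1/2], [1/3, 1/6]].
R has determinant -4; R⁻¹ = [[3/4, -1/2], [1, -1]].
P⁻¹N = [[-8, 7], [8, -8]].
W = (P⁻¹N)R⁻¹ = [[1, -3], [-2, 4]].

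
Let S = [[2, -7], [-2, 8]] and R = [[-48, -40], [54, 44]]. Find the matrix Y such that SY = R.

Y = [[-3, -6], [6, 4]]

S is on the left of Y, so left-multiply by S⁻¹: Y = S⁻¹R.
det S = 2; the adjugate gives S⁻¹ = [[4, 7/2], [1, 1]].
Y = S⁻¹R = [[4, 7/2], [1, 1]] · [[-48, -40], [54, 44]] = [[-3, -6], [6, 4]].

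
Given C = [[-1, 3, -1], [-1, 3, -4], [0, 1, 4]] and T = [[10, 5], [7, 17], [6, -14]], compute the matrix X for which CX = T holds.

X = [[-5, 5], [2, 2], [1, -4]]

Left-multiplying both sides by C⁻¹ gives X = C⁻¹T.
det C = -3, so C⁻¹ = [[-16/3, 13/3, 3], [-4/3, 4/3, 1], [1/3, -1/3, 0]].
X = C⁻¹T = [[-16/3, 13/3, 3], [-4/3, 4/3, 1], [1/3, -1/3, 0]] · [[10, 5], [7, 17], [6, -14]] = [[-5, 5], [2, 2], [1, -4]].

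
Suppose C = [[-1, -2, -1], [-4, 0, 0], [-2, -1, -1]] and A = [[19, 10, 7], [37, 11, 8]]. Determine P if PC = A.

Since C sits to the right of P, P = AC⁻¹.
det C = 4, so C⁻¹ = [[0, -1/4, 0], [-1, -1/4, 1], [1, 3/4, -2]].
P = AC⁻¹ = [[19, 10, 7], [37, 11, 8]] · [[0, -1/4, 0], [-1, -1/4, 1], [1, 3/4, -2]] = [[-3, -2, -4], [-3, -6, -5]].

P = [[-3, -2, -4], [-3, -6, -5]]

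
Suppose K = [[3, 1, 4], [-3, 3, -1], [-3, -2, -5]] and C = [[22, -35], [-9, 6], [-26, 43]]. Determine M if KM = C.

M = [[3, -6], [1, -5], [3, -3]]

K is on the left of M, so left-multiply by K⁻¹: M = K⁻¹C.
det K = -3, so K⁻¹ = [[17/3, 1, 13/3], [4, 1, 3], [-5, -1, -4]].
M = K⁻¹C = [[17/3, 1, 13/3], [4, 1, 3], [-5, -1, -4]] · [[22, -35], [-9, 6], [-26, 43]] = [[3, -6], [1, -5], [3, -3]].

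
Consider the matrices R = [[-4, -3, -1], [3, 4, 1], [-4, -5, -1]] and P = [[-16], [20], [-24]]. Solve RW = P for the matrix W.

W = [[0], [4], [4]]

Since R multiplies W on the left, W = R⁻¹P.
det R = -2; the adjugate gives R⁻¹ = [[-1/2, -1, -1/2], [1/2, 0, -1/2], [-1/2, 4, 7/2]].
W = R⁻¹P = [[-1/2, -1, -1/2], [1/2, 0, -1/2], [-1/2, 4, 7/2]] · [[-16], [20], [-24]] = [[0], [4], [4]].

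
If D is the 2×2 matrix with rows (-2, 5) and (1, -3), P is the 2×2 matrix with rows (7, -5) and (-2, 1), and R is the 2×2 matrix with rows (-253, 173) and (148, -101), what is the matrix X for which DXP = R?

X = [[3, 1], [-5, 4]]

X = D⁻¹RP⁻¹ (apply D⁻¹ on the left and P⁻¹ on the right).
D has determinant 1; D⁻¹ = [[-3, -5], [-1, -2]].
det P = -3, so P⁻¹ = [[-1/3, -5/3], [-2/3, -7/3]].
D⁻¹R = [[19, -14], [-43, 29]].
X = (D⁻¹R)P⁻¹ = [[3, 1], [-5, 4]].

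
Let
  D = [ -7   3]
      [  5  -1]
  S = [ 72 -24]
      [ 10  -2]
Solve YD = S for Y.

Y = [[-6, 6], [0, 2]]

Right-multiplying both sides by D⁻¹ gives Y = SD⁻¹.
det D = -8; the adjugate gives D⁻¹ = [[1/8, 3/8], [5/8, 7/8]].
Y = SD⁻¹ = [[72, -24], [10, -2]] · [[1/8, 3/8], [5/8, 7/8]] = [[-6, 6], [0, 2]].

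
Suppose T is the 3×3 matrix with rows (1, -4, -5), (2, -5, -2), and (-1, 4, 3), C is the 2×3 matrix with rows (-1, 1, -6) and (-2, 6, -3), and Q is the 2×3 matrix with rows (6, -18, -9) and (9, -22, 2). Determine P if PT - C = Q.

PT = Q + C = [[5, -17, -15], [7, -16, -1]].
Right-multiplying both sides by T⁻¹ gives P = (Q + C)T⁻¹.
det T = -6; the adjugate gives T⁻¹ = [[7/6, 4/3, 17/6], [2/3, 1/3, 4/3], [-1/2, 0, -1/2]].
P = (Q + C)T⁻¹ = [[2, 1, -1], [-2, 4, -1]].

P = [[2, 1, -1], [-2, 4, -1]]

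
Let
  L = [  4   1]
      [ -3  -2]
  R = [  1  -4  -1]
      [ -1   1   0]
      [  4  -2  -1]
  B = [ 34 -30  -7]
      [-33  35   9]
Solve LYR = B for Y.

Y = [[0, -3, 1], [2, 0, 1]]

Left-multiply by L⁻¹ and right-multiply by R⁻¹: Y = L⁻¹BR⁻¹.
det L = -5, so L⁻¹ = [[2/5, 1/5], [-3/5, -4/5]].
det R = 5, so R⁻¹ = [[-1/5, -2/5, 1/5], [-1/5, 3/5, 1/5], [-2/5, -14/5, -3/5]].
L⁻¹B = [[7, -5, -1], [6, -10, -3]].
Y = (L⁻¹B)R⁻¹ = [[0, -3, 1], [2, 0, 1]].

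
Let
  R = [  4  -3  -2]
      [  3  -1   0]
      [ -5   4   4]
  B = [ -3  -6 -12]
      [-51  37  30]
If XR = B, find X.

R is on the right of X, so right-multiply by R⁻¹: X = BR⁻¹.
det R = 6, so R⁻¹ = [[-2/3, 2/3, -1/3], [-2, 1, -1], [7/6, -1/6, 5/6]].
X = BR⁻¹ = [[-3, -6, -12], [-51, 37, 30]] · [[-2/3, 2/3, -1/3], [-2, 1, -1], [7/6, -1/6, 5/6]] = [[0, -6, -3], [-5, -2, 5]].

X = [[0, -6, -3], [-5, -2, 5]]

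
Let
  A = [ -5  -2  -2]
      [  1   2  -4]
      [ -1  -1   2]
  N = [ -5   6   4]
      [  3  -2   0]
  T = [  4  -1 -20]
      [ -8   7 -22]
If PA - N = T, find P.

PA = T + N = [[-1, 5, -16], [-5, 5, -22]].
A is on the right of P, so right-multiply by A⁻¹: P = (T + N)A⁻¹.
det A = -6; the adjugate gives A⁻¹ = [[0, -1, -2], [-1/3, 2, 11/3], [-1/6, 1/2, 4/3]].
P = (T + N)A⁻¹ = [[1, 3, -1], [2, 4, -1]].

P = [[1, 3, -1], [2, 4, -1]]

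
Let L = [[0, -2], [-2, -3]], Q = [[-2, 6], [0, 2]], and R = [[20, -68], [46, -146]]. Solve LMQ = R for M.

Left-multiply by L⁻¹ and right-multiply by Q⁻¹: M = L⁻¹RQ⁻¹.
det L = -4, so L⁻¹ = [[3/4, -1/2], [-1/2, 0]].
det Q = -4, so Q⁻¹ = [[-1/2, 3/2], [0, 1/2]].
L⁻¹R = [[-8, 22], [-10, 34]].
M = (L⁻¹R)Q⁻¹ = [[4, -1], [5, 2]].

M = [[4, -1], [5, 2]]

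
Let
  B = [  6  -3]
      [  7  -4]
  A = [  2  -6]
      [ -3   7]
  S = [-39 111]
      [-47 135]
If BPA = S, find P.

P = [[-1, 1], [3, 1]]

P = B⁻¹SA⁻¹ (apply B⁻¹ on the left and A⁻¹ on the right).
B has determinant -3; B⁻¹ = [[4/3, -1], [7/3, -2]].
A has determinant -4; A⁻¹ = [[-7/4, -3/2], [-3/4, -1/2]].
B⁻¹S = [[-5, 13], [3, -11]].
P = (B⁻¹S)A⁻¹ = [[-1, 1], [3, 1]].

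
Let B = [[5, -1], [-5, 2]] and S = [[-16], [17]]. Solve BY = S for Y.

Left-multiplying both sides by B⁻¹ gives Y = B⁻¹S.
B has determinant 5; B⁻¹ = [[2/5, 1/5], [1, 1]].
Y = B⁻¹S = [[2/5, 1/5], [1, 1]] · [[-16], [17]] = [[-3], [1]].

Y = [[-3], [1]]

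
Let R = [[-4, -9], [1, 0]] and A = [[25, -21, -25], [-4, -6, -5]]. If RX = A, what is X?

X = [[-4, -6, -5], [-1, 5, 5]]

R is on the left of X, so left-multiply by R⁻¹: X = R⁻¹A.
det R = 9, so R⁻¹ = [[0, 1], [-1/9, -4/9]].
X = R⁻¹A = [[0, 1], [-1/9, -4/9]] · [[25, -21, -25], [-4, -6, -5]] = [[-4, -6, -5], [-1, 5, 5]].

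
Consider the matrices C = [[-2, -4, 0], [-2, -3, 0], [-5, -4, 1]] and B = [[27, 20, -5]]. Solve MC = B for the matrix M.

Right-multiplying both sides by C⁻¹ gives M = BC⁻¹.
C has determinant -2; C⁻¹ = [[3/2, -2, 0], [-1, 1, 0], [7/2, -6, 1]].
M = BC⁻¹ = [[27, 20, -5]] · [[3/2, -2, 0], [-1, 1, 0], [7/2, -6, 1]] = [[3, -4, -5]].

M = [[3, -4, -5]]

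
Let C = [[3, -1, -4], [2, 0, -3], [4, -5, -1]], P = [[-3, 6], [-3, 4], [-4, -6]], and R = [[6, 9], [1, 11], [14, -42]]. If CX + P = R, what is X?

CX = R − P = [[9, 3], [4, 7], [18, -36]].
Since C multiplies X on the left, X = C⁻¹(R − P).
det C = 5; the adjugate gives C⁻¹ = [[-3, 19/5, 3/5], [-2, 13/5, 1/5], [-2, 11/5, 2/5]].
X = C⁻¹(R − P) = [[-1, -4], [-4, 5], [-2, -5]].

X = [[-1, -4], [-4, 5], [-2, -5]]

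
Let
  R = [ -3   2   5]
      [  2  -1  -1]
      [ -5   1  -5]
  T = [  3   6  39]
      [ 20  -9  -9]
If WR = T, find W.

Right-multiplying both sides by R⁻¹ gives W = TR⁻¹.
det R = -3; the adjugate gives R⁻¹ = [[-2, -5, -1], [-5, -40/3, -7/3], [1, 7/3, 1/3]].
W = TR⁻¹ = [[3, 6, 39], [20, -9, -9]] · [[-2, -5, -1], [-5, -40/3, -7/3], [1, 7/3, 1/3]] = [[3, -4, -4], [-4, -1, -2]].

W = [[3, -4, -4], [-4, -1, -2]]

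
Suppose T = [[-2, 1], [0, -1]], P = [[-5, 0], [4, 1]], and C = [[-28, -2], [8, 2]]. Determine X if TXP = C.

X = T⁻¹CP⁻¹ (apply T⁻¹ on the left and P⁻¹ on the right).
det T = 2, so T⁻¹ = [[-1/2, -1/2], [0, -1]].
P has determinant -5; P⁻¹ = [[-1/5, 0], [4/5, 1]].
T⁻¹C = [[10, 0], [-8, -2]].
X = (T⁻¹C)P⁻¹ = [[-2, 0], [0, -2]].

X = [[-2, 0], [0, -2]]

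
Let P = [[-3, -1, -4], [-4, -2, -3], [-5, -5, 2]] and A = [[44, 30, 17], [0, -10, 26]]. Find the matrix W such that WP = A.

W = [[-4, -3, -4], [-5, 0, 3]]

Right-multiplying both sides by P⁻¹ gives W = AP⁻¹.
P has determinant -6; P⁻¹ = [[19/6, -11/3, 5/6], [-23/6, 13/3, -7/6], [-5/3, 5/3, -1/3]].
W = AP⁻¹ = [[44, 30, 17], [0, -10, 26]] · [[19/6, -11/3, 5/6], [-23/6, 13/3, -7/6], [-5/3, 5/3, -1/3]] = [[-4, -3, -4], [-5, 0, 3]].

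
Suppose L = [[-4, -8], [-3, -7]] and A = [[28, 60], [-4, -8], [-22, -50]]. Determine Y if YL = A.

Since L sits to the right of Y, Y = AL⁻¹.
det L = 4; the adjugate gives L⁻¹ = [[-7/4, 2], [3/4, -1]].
Y = AL⁻¹ = [[28, 60], [-4, -8], [-22, -50]] · [[-7/4, 2], [3/4, -1]] = [[-4, -4], [1, 0], [1, 6]].

Y = [[-4, -4], [1, 0], [1, 6]]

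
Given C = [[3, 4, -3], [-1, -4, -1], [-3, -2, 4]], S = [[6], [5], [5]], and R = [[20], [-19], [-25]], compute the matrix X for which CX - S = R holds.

X = [[-2], [5], [-4]]

CX = R + S = [[26], [-14], [-20]].
Since C multiplies X on the left, X = C⁻¹(R + S).
C has determinant 4; C⁻¹ = [[-9/2, -5/2, -4], [7/4, 3/4, 3/2], [-5/2, -3/2, -2]].
X = C⁻¹(R + S) = [[-2], [5], [-4]].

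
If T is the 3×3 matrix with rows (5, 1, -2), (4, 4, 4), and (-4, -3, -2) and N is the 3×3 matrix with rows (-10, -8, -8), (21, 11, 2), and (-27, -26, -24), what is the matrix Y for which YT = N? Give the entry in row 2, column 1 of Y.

T is on the right of Y, so right-multiply by T⁻¹: Y = NT⁻¹.
det T = 4, so T⁻¹ = [[1, 2, 3], [-2, -9/2, -7], [1, 11/4, 4]].
Y = NT⁻¹ = [[-10, -8, -8], [21, 11, 2], [-27, -26, -24]] · [[1, 2, 3], [-2, -9/2, -7], [1, 11/4, 4]] = [[-2, -6, -6], [1, -2, -6], [1, -3, 5]].

1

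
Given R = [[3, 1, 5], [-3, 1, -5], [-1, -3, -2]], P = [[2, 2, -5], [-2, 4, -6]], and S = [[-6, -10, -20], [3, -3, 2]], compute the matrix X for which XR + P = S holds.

X = [[1, 2, 5], [-1, -3, 1]]

XR = S − P = [[-8, -12, -15], [5, -7, 8]].
R is on the right of X, so right-multiply by R⁻¹: X = (S − P)R⁻¹.
det R = -2; the adjugate gives R⁻¹ = [[17/2, 13/2, 5], [1/2, 1/2, 0], [-5, -4, -3]].
X = (S − P)R⁻¹ = [[1, 2, 5], [-1, -3, 1]].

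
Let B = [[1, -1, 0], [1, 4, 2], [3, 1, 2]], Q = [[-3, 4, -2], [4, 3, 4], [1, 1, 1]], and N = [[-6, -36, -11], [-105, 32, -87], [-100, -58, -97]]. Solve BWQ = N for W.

Isolating W: multiply by B⁻¹ from the left and Q⁻¹ from the right, so W = B⁻¹NQ⁻¹.
det B = 2; the adjugate gives B⁻¹ = [[3, 1, -1], [2, 1, -1], [-11/2, -2, 5/2]].
det Q = 1, so Q⁻¹ = [[-1, -6, 22], [0, -1, 4], [1, 7, -25]].
B⁻¹N = [[-23, -18, -23], [-17, 18, -12], [-7, -11, -8]].
W = (B⁻¹N)Q⁻¹ = [[0, -5, -3], [5, 0, -2], [-1, -3, 2]].

W = [[0, -5, -3], [5, 0, -2], [-1, -3, 2]]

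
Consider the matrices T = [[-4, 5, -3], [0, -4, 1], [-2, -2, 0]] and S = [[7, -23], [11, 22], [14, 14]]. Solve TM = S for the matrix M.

M = [[-3, -2], [-4, -5], [-5, 2]]

T is on the left of M, so left-multiply by T⁻¹: M = T⁻¹S.
det T = 6; the adjugate gives T⁻¹ = [[1/3, 1, -7/6], [-1/3, -1, 2/3], [-4/3, -3, 8/3]].
M = T⁻¹S = [[1/3, 1, -7/6], [-1/3, -1, 2/3], [-4/3, -3, 8/3]] · [[7, -23], [11, 22], [14, 14]] = [[-3, -2], [-4, -5], [-5, 2]].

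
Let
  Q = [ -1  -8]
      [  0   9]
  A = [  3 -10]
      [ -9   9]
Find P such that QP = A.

P = [[5, 2], [-1, 1]]

Left-multiplying both sides by Q⁻¹ gives P = Q⁻¹A.
Q has determinant -9; Q⁻¹ = [[-1, -8/9], [0, 1/9]].
P = Q⁻¹A = [[-1, -8/9], [0, 1/9]] · [[3, -10], [-9, 9]] = [[5, 2], [-1, 1]].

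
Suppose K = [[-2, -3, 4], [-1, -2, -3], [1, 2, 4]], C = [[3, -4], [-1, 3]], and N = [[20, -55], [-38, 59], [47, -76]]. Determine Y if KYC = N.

Y = K⁻¹NC⁻¹ (apply K⁻¹ on the left and C⁻¹ on the right).
det K = 1, so K⁻¹ = [[-2, 20, 17], [1, -12, -10], [0, 1, 1]].
det C = 5, so C⁻¹ = [[3/5, 4/5], [1/5, 3/5]].
K⁻¹N = [[-1, -2], [6, -3], [9, -17]].
Y = (K⁻¹N)C⁻¹ = [[-1, -2], [3, 3], [2, -3]].

Y = [[-1, -2], [3, 3], [2, -3]]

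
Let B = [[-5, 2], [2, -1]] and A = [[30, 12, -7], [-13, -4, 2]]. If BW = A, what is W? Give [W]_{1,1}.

-4

Left-multiplying both sides by B⁻¹ gives W = B⁻¹A.
B has determinant 1; B⁻¹ = [[-1, -2], [-2, -5]].
W = B⁻¹A = [[-1, -2], [-2, -5]] · [[30, 12, -7], [-13, -4, 2]] = [[-4, -4, 3], [5, -4, 4]].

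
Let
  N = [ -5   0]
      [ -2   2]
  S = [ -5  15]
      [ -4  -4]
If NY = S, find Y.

Left-multiplying both sides by N⁻¹ gives Y = N⁻¹S.
det N = -10; the adjugate gives N⁻¹ = [[-1/5, 0], [-1/5, 1/2]].
Y = N⁻¹S = [[-1/5, 0], [-1/5, 1/2]] · [[-5, 15], [-4, -4]] = [[1, -3], [-1, -5]].

Y = [[1, -3], [-1, -5]]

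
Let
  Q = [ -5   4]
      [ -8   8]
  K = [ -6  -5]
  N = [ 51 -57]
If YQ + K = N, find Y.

Y = [[-5, -4]]

YQ = N − K = [[57, -52]].
Q is on the right of Y, so right-multiply by Q⁻¹: Y = (N − K)Q⁻¹.
Q has determinant -8; Q⁻¹ = [[-1, 1/2], [-1, 5/8]].
Y = (N − K)Q⁻¹ = [[-5, -4]].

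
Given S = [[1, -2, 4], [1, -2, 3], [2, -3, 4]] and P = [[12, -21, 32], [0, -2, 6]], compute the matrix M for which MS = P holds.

M = [[2, 4, 3], [2, 2, -2]]

Right-multiplying both sides by S⁻¹ gives M = PS⁻¹.
det S = 1, so S⁻¹ = [[1, -4, 2], [2, -4, 1], [1, -1, 0]].
M = PS⁻¹ = [[12, -21, 32], [0, -2, 6]] · [[1, -4, 2], [2, -4, 1], [1, -1, 0]] = [[2, 4, 3], [2, 2, -2]].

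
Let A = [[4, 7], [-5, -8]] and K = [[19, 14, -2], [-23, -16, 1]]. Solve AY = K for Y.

A is on the left of Y, so left-multiply by A⁻¹: Y = A⁻¹K.
A has determinant 3; A⁻¹ = [[-8/3, -7/3], [5/3, 4/3]].
Y = A⁻¹K = [[-8/3, -7/3], [5/3, 4/3]] · [[19, 14, -2], [-23, -16, 1]] = [[3, 0, 3], [1, 2, -2]].

Y = [[3, 0, 3], [1, 2, -2]]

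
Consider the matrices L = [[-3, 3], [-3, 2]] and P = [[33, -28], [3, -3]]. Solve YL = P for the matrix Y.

Y = [[-6, -5], [-1, 0]]

Right-multiplying both sides by L⁻¹ gives Y = PL⁻¹.
det L = 3, so L⁻¹ = [[2/3, -1], [1, -1]].
Y = PL⁻¹ = [[33, -28], [3, -3]] · [[2/3, -1], [1, -1]] = [[-6, -5], [-1, 0]].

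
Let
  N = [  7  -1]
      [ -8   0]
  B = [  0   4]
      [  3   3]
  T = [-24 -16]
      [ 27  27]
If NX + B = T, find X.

NX = T − B = [[-24, -20], [24, 24]].
Since N multiplies X on the left, X = N⁻¹(T − B).
N has determinant -8; N⁻¹ = [[0, -1/8], [-1, -7/8]].
X = N⁻¹(T − B) = [[-3, -3], [3, -1]].

X = [[-3, -3], [3, -1]]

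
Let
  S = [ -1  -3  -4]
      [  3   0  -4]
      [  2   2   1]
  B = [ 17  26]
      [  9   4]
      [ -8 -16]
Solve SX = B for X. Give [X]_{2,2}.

Since S multiplies X on the left, X = S⁻¹B.
det S = 1, so S⁻¹ = [[8, -5, 12], [-11, 7, -16], [6, -4, 9]].
X = S⁻¹B = [[8, -5, 12], [-11, 7, -16], [6, -4, 9]] · [[17, 26], [9, 4], [-8, -16]] = [[-5, -4], [4, -2], [-6, -4]].

-2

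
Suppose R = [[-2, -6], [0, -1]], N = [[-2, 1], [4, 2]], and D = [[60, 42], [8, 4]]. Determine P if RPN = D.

P = [[-3, -3], [0, -2]]

Isolating P: multiply by R⁻¹ from the left and N⁻¹ from the right, so P = R⁻¹DN⁻¹.
R has determinant 2; R⁻¹ = [[-1/2, 3], [0, -1]].
det N = -8; the adjugate gives N⁻¹ = [[-1/4, 1/8], [1/2, 1/4]].
R⁻¹D = [[-6, -9], [-8, -4]].
P = (R⁻¹D)N⁻¹ = [[-3, -3], [0, -2]].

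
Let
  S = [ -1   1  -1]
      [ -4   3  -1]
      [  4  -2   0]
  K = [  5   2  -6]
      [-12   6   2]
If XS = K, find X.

Since S sits to the right of X, X = KS⁻¹.
S has determinant 2; S⁻¹ = [[-1, 1, 1], [-2, 2, 3/2], [-2, 1, 1/2]].
X = KS⁻¹ = [[5, 2, -6], [-12, 6, 2]] · [[-1, 1, 1], [-2, 2, 3/2], [-2, 1, 1/2]] = [[3, 3, 5], [-4, 2, -2]].

X = [[3, 3, 5], [-4, 2, -2]]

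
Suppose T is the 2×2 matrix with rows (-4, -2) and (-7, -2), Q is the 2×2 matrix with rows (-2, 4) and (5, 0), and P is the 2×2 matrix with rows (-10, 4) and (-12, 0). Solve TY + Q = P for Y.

Y = [[3, 0], [-2, 0]]

TY = P − Q = [[-8, 0], [-17, 0]].
Since T multiplies Y on the left, Y = T⁻¹(P − Q).
T has determinant -6; T⁻¹ = [[1/3, -1/3], [-7/6, 2/3]].
Y = T⁻¹(P − Q) = [[3, 0], [-2, 0]].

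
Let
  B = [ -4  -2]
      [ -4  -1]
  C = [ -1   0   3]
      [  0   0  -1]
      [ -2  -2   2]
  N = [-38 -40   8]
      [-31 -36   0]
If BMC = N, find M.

Left-multiply by B⁻¹ and right-multiply by C⁻¹: M = B⁻¹NC⁻¹.
B has determinant -4; B⁻¹ = [[1/4, -1/2], [-1, 1]].
det C = 2; the adjugate gives C⁻¹ = [[-1, -3, 0], [1, 2, -1/2], [0, -1, 0]].
B⁻¹N = [[6, 8, 2], [7, 4, -8]].
M = (B⁻¹N)C⁻¹ = [[2, -4, -4], [-3, -5, -2]].

M = [[2, -4, -4], [-3, -5, -2]]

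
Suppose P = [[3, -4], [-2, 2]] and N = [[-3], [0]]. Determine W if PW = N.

W = [[3], [3]]

P is on the left of W, so left-multiply by P⁻¹: W = P⁻¹N.
det P = -2, so P⁻¹ = [[-1, -2], [-1, -3/2]].
W = P⁻¹N = [[-1, -2], [-1, -3/2]] · [[-3], [0]] = [[3], [3]].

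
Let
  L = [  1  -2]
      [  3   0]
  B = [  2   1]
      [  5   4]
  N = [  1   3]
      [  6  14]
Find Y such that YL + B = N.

YL = N − B = [[-1, 2], [1, 10]].
Right-multiplying both sides by L⁻¹ gives Y = (N − B)L⁻¹.
L has determinant 6; L⁻¹ = [[0, 1/3], [-1/2, 1/6]].
Y = (N − B)L⁻¹ = [[-1, 0], [-5, 2]].

Y = [[-1, 0], [-5, 2]]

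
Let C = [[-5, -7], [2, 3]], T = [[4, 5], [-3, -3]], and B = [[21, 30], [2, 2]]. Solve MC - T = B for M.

M = [[-5, 0], [1, 2]]

MC = B + T = [[25, 35], [-1, -1]].
C is on the right of M, so right-multiply by C⁻¹: M = (B + T)C⁻¹.
det C = -1, so C⁻¹ = [[-3, -7], [2, 5]].
M = (B + T)C⁻¹ = [[-5, 0], [1, 2]].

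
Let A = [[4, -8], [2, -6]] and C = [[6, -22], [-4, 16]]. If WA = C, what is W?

W = [[-1, 5], [1, -4]]

Right-multiplying both sides by A⁻¹ gives W = CA⁻¹.
det A = -8; the adjugate gives A⁻¹ = [[3/4, -1], [1/4, -1/2]].
W = CA⁻¹ = [[6, -22], [-4, 16]] · [[3/4, -1], [1/4, -1/2]] = [[-1, 5], [1, -4]].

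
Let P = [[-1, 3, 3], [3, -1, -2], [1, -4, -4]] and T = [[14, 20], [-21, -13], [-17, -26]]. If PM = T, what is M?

Left-multiplying both sides by P⁻¹ gives M = P⁻¹T.
det P = 1, so P⁻¹ = [[-4, 0, -3], [10, 1, 7], [-11, -1, -8]].
M = P⁻¹T = [[-4, 0, -3], [10, 1, 7], [-11, -1, -8]] · [[14, 20], [-21, -13], [-17, -26]] = [[-5, -2], [0, 5], [3, 1]].

M = [[-5, -2], [0, 5], [3, 1]]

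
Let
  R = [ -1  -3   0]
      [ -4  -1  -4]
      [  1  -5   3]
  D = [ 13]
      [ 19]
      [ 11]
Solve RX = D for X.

X = [[-4], [-3], [0]]

R is on the left of X, so left-multiply by R⁻¹: X = R⁻¹D.
det R = -1; the adjugate gives R⁻¹ = [[23, -9, -12], [-8, 3, 4], [-21, 8, 11]].
X = R⁻¹D = [[23, -9, -12], [-8, 3, 4], [-21, 8, 11]] · [[13], [19], [11]] = [[-4], [-3], [0]].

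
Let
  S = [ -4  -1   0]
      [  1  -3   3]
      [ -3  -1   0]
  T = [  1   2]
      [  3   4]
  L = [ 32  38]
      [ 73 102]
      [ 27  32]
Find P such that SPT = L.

P = [[1, -2], [3, -5], [5, 3]]

Isolating P: multiply by S⁻¹ from the left and T⁻¹ from the right, so P = S⁻¹LT⁻¹.
det S = -3; the adjugate gives S⁻¹ = [[-1, 0, 1], [3, 0, -4], [10/3, 1/3, -13/3]].
det T = -2; the adjugate gives T⁻¹ = [[-2, 1], [3/2, -1/2]].
S⁻¹L = [[-5, -6], [-12, -14], [14, 22]].
P = (S⁻¹L)T⁻¹ = [[1, -2], [3, -5], [5, 3]].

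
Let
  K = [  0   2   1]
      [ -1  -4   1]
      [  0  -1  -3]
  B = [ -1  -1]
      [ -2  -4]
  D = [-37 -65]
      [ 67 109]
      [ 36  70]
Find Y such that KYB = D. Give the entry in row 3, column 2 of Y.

Isolating Y: multiply by K⁻¹ from the left and B⁻¹ from the right, so Y = K⁻¹DB⁻¹.
K has determinant -5; K⁻¹ = [[-13/5, -1, -6/5], [3/5, 0, 1/5], [-1/5, 0, -2/5]].
det B = 2, so B⁻¹ = [[-2, 1/2], [1, -1/2]].
K⁻¹D = [[-14, -24], [-15, -25], [-7, -15]].
Y = (K⁻¹D)B⁻¹ = [[4, 5], [5, 5], [-1, 4]].

4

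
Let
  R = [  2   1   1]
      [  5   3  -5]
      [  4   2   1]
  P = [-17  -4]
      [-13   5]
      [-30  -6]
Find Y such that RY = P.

Y = [[-6, -1], [-1, 0], [-4, -2]]

R is on the left of Y, so left-multiply by R⁻¹: Y = R⁻¹P.
det R = -1, so R⁻¹ = [[-13, -1, 8], [25, 2, -15], [2, 0, -1]].
Y = R⁻¹P = [[-13, -1, 8], [25, 2, -15], [2, 0, -1]] · [[-17, -4], [-13, 5], [-30, -6]] = [[-6, -1], [-1, 0], [-4, -2]].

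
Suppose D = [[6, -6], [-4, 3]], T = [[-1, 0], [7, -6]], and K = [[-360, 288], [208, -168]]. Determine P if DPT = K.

P = [[0, -4], [-4, 4]]

Left-multiply by D⁻¹ and right-multiply by T⁻¹: P = D⁻¹KT⁻¹.
D has determinant -6; D⁻¹ = [[-1/2, -1], [-2/3, -1]].
T has determinant 6; T⁻¹ = [[-1, 0], [-7/6, -1/6]].
D⁻¹K = [[-28, 24], [32, -24]].
P = (D⁻¹K)T⁻¹ = [[0, -4], [-4, 4]].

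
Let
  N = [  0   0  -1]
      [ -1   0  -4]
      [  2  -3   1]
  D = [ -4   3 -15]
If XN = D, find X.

X = [[6, 2, -1]]

N is on the right of X, so right-multiply by N⁻¹: X = DN⁻¹.
det N = -3, so N⁻¹ = [[4, -1, 0], [7/3, -2/3, -1/3], [-1, 0, 0]].
X = DN⁻¹ = [[-4, 3, -15]] · [[4, -1, 0], [7/3, -2/3, -1/3], [-1, 0, 0]] = [[6, 2, -1]].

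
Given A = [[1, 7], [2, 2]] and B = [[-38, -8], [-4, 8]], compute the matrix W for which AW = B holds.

Since A multiplies W on the left, W = A⁻¹B.
det A = -12; the adjugate gives A⁻¹ = [[-1/6, 7/12], [1/6, -1/12]].
W = A⁻¹B = [[-1/6, 7/12], [1/6, -1/12]] · [[-38, -8], [-4, 8]] = [[4, 6], [-6, -2]].

W = [[4, 6], [-6, -2]]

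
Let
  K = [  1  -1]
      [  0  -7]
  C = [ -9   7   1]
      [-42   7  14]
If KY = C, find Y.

K is on the left of Y, so left-multiply by K⁻¹: Y = K⁻¹C.
K has determinant -7; K⁻¹ = [[1, -1/7], [0, -1/7]].
Y = K⁻¹C = [[1, -1/7], [0, -1/7]] · [[-9, 7, 1], [-42, 7, 14]] = [[-3, 6, -1], [6, -1, -2]].

Y = [[-3, 6, -1], [6, -1, -2]]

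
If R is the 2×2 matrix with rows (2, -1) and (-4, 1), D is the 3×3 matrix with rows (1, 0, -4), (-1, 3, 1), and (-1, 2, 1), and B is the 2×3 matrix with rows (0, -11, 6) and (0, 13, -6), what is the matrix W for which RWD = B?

W = [[0, -1, 1], [2, 5, -3]]

W = R⁻¹BD⁻¹ (apply R⁻¹ on the left and D⁻¹ on the right).
det R = -2; the adjugate gives R⁻¹ = [[-1/2, -1/2], [-2, -1]].
det D = -3, so D⁻¹ = [[-1/3, 8/3, -4], [0, 1, -1], [-1/3, 2/3, -1]].
R⁻¹B = [[0, -1, 0], [0, 9, -6]].
W = (R⁻¹B)D⁻¹ = [[0, -1, 1], [2, 5, -3]].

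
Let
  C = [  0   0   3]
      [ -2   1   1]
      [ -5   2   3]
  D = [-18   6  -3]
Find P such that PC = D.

C is on the right of P, so right-multiply by C⁻¹: P = DC⁻¹.
det C = 3, so C⁻¹ = [[1/3, 2, -1], [1/3, 5, -2], [1/3, 0, 0]].
P = DC⁻¹ = [[-18, 6, -3]] · [[1/3, 2, -1], [1/3, 5, -2], [1/3, 0, 0]] = [[-5, -6, 6]].

P = [[-5, -6, 6]]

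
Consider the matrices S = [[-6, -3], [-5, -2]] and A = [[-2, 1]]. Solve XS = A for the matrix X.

X = [[-3, 4]]

S is on the right of X, so right-multiply by S⁻¹: X = AS⁻¹.
S has determinant -3; S⁻¹ = [[2/3, -1], [-5/3, 2]].
X = AS⁻¹ = [[-2, 1]] · [[2/3, -1], [-5/3, 2]] = [[-3, 4]].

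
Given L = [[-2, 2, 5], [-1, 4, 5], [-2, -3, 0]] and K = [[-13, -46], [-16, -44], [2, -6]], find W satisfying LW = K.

W = [[5, 6], [-4, -2], [1, -6]]

Left-multiplying both sides by L⁻¹ gives W = L⁻¹K.
L has determinant 5; L⁻¹ = [[3, -3, -2], [-2, 2, 1], [11/5, -2, -6/5]].
W = L⁻¹K = [[3, -3, -2], [-2, 2, 1], [11/5, -2, -6/5]] · [[-13, -46], [-16, -44], [2, -6]] = [[5, 6], [-4, -2], [1, -6]].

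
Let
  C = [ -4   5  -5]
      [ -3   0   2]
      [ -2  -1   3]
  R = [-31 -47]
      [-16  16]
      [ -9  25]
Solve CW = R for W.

W = [[4, -2], [-5, -6], [-2, 5]]

C is on the left of W, so left-multiply by C⁻¹: W = C⁻¹R.
det C = 2, so C⁻¹ = [[1, -5, 5], [5/2, -11, 23/2], [3/2, -7, 15/2]].
W = C⁻¹R = [[1, -5, 5], [5/2, -11, 23/2], [3/2, -7, 15/2]] · [[-31, -47], [-16, 16], [-9, 25]] = [[4, -2], [-5, -6], [-2, 5]].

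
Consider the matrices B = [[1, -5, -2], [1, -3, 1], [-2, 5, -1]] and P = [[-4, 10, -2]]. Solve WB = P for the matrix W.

Since B sits to the right of W, W = PB⁻¹.
det B = 5, so B⁻¹ = [[-2/5, -3, -11/5], [-1/5, -1, -3/5], [-1/5, 1, 2/5]].
W = PB⁻¹ = [[-4, 10, -2]] · [[-2/5, -3, -11/5], [-1/5, -1, -3/5], [-1/5, 1, 2/5]] = [[0, 0, 2]].

W = [[0, 0, 2]]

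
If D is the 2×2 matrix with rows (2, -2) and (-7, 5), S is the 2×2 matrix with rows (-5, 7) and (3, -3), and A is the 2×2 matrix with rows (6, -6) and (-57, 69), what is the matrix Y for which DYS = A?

Left-multiply by D⁻¹ and right-multiply by S⁻¹: Y = D⁻¹AS⁻¹.
det D = -4, so D⁻¹ = [[-5/4, -1/2], [-7/4, -1/2]].
S has determinant -6; S⁻¹ = [[1/2, 7/6], [1/2, 5/6]].
D⁻¹A = [[21, -27], [18, -24]].
Y = (D⁻¹A)S⁻¹ = [[-3, 2], [-3, 1]].

Y = [[-3, 2], [-3, 1]]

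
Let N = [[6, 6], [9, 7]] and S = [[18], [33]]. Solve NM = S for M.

Left-multiplying both sides by N⁻¹ gives M = N⁻¹S.
det N = -12, so N⁻¹ = [[-7/12, 1/2], [3/4, -1/2]].
M = N⁻¹S = [[-7/12, 1/2], [3/4, -1/2]] · [[18], [33]] = [[6], [-3]].

M = [[6], [-3]]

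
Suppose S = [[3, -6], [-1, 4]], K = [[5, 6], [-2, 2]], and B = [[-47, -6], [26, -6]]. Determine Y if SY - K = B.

SY = B + K = [[-42, 0], [24, -4]].
S is on the left of Y, so left-multiply by S⁻¹: Y = S⁻¹(B + K).
det S = 6, so S⁻¹ = [[2/3, 1], [1/6, 1/2]].
Y = S⁻¹(B + K) = [[-4, -4], [5, -2]].

Y = [[-4, -4], [5, -2]]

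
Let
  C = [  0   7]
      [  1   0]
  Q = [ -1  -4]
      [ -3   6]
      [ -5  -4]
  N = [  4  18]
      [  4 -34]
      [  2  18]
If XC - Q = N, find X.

XC = N + Q = [[3, 14], [1, -28], [-3, 14]].
Right-multiplying both sides by C⁻¹ gives X = (N + Q)C⁻¹.
det C = -7; the adjugate gives C⁻¹ = [[0, 1], [1/7, 0]].
X = (N + Q)C⁻¹ = [[2, 3], [-4, 1], [2, -3]].

X = [[2, 3], [-4, 1], [2, -3]]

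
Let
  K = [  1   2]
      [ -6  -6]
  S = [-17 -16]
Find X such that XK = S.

Right-multiplying both sides by K⁻¹ gives X = SK⁻¹.
det K = 6; the adjugate gives K⁻¹ = [[-1, -1/3], [1, 1/6]].
X = SK⁻¹ = [[-17, -16]] · [[-1, -1/3], [1, 1/6]] = [[1, 3]].

X = [[1, 3]]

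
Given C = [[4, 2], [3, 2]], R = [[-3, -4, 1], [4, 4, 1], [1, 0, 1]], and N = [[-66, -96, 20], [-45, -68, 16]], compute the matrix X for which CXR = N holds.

X = C⁻¹NR⁻¹ (apply C⁻¹ on the left and R⁻¹ on the right).
C has determinant 2; C⁻¹ = [[1, -1], [-3/2, 2]].
R has determinant -4; R⁻¹ = [[-1, -1, 2], [3/4, 1, -7/4], [1, 1, -1]].
C⁻¹N = [[-21, -28, 4], [9, 8, 2]].
X = (C⁻¹N)R⁻¹ = [[4, -3, 3], [-1, 1, 2]].

X = [[4, -3, 3], [-1, 1, 2]]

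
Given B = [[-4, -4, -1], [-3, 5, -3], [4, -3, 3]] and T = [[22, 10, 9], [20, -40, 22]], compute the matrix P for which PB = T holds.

Right-multiplying both sides by B⁻¹ gives P = TB⁻¹.
det B = -1; the adjugate gives B⁻¹ = [[-6, -15, -17], [3, 8, 9], [11, 28, 32]].
P = TB⁻¹ = [[22, 10, 9], [20, -40, 22]] · [[-6, -15, -17], [3, 8, 9], [11, 28, 32]] = [[-3, 2, 4], [2, -4, 4]].

P = [[-3, 2, 4], [2, -4, 4]]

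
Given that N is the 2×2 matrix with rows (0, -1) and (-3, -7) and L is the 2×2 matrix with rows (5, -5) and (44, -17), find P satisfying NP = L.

P = [[-3, -6], [-5, 5]]

Since N multiplies P on the left, P = N⁻¹L.
det N = -3, so N⁻¹ = [[7/3, -1/3], [-1, 0]].
P = N⁻¹L = [[7/3, -1/3], [-1, 0]] · [[5, -5], [44, -17]] = [[-3, -6], [-5, 5]].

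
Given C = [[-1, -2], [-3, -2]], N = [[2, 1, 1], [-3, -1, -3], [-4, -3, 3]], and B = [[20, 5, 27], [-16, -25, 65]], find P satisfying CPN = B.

P = [[2, 2, -5], [-1, 3, 2]]

P = C⁻¹BN⁻¹ (apply C⁻¹ on the left and N⁻¹ on the right).
det C = -4; the adjugate gives C⁻¹ = [[1/2, -1/2], [-3/4, 1/4]].
N has determinant 2; N⁻¹ = [[-6, -3, -1], [21/2, 5, 3/2], [5/2, 1, 1/2]].
C⁻¹B = [[18, 15, -19], [-19, -10, -4]].
P = (C⁻¹B)N⁻¹ = [[2, 2, -5], [-1, 3, 2]].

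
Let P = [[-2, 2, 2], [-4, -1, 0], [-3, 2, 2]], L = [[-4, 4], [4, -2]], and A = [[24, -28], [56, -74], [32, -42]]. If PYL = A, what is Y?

Y = [[5, 3], [3, -3], [-2, 5]]

Isolating Y: multiply by P⁻¹ from the left and L⁻¹ from the right, so Y = P⁻¹AL⁻¹.
det P = -2, so P⁻¹ = [[1, 0, -1], [-4, -1, 4], [11/2, 1, -5]].
det L = -8, so L⁻¹ = [[1/4, 1/2], [1/2, 1/2]].
P⁻¹A = [[-8, 14], [-24, 18], [28, -18]].
Y = (P⁻¹A)L⁻¹ = [[5, 3], [3, -3], [-2, 5]].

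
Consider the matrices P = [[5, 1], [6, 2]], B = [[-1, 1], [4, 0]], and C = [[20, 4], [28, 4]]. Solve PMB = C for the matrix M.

M = [[1, 1], [-1, 1]]

Left-multiply by P⁻¹ and right-multiply by B⁻¹: M = P⁻¹CB⁻¹.
det P = 4, so P⁻¹ = [[1/2, -1/4], [-3/2, 5/4]].
det B = -4; the adjugate gives B⁻¹ = [[0, 1/4], [1, 1/4]].
P⁻¹C = [[3, 1], [5, -1]].
M = (P⁻¹C)B⁻¹ = [[1, 1], [-1, 1]].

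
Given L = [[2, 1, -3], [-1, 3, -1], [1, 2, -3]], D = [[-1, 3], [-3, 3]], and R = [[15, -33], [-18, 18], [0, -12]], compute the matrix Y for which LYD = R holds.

Y = L⁻¹RD⁻¹ (apply L⁻¹ on the left and D⁻¹ on the right).
det L = -3, so L⁻¹ = [[7/3, 1, -8/3], [4/3, 1, -5/3], [5/3, 1, -7/3]].
det D = 6, so D⁻¹ = [[1/2, -1/2], [1/2, -1/6]].
L⁻¹R = [[17, -27], [2, -6], [7, -9]].
Y = (L⁻¹R)D⁻¹ = [[-5, -4], [-2, 0], [-1, -2]].

Y = [[-5, -4], [-2, 0], [-1, -2]]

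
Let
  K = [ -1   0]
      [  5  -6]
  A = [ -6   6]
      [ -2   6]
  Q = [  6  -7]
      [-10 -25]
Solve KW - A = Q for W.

W = [[0, 1], [2, 4]]

KW = Q + A = [[0, -1], [-12, -19]].
Left-multiplying both sides by K⁻¹ gives W = K⁻¹(Q + A).
det K = 6, so K⁻¹ = [[-1, 0], [-5/6, -1/6]].
W = K⁻¹(Q + A) = [[0, 1], [2, 4]].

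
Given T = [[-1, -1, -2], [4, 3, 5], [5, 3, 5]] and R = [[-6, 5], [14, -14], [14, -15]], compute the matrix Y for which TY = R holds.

Left-multiplying both sides by T⁻¹ gives Y = T⁻¹R.
T has determinant 1; T⁻¹ = [[0, -1, 1], [5, 5, -3], [-3, -2, 1]].
Y = T⁻¹R = [[0, -1, 1], [5, 5, -3], [-3, -2, 1]] · [[-6, 5], [14, -14], [14, -15]] = [[0, -1], [-2, 0], [4, -2]].

Y = [[0, -1], [-2, 0], [4, -2]]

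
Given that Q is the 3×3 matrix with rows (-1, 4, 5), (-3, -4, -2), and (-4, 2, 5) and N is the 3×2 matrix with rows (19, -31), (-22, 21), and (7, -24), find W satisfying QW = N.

Left-multiplying both sides by Q⁻¹ gives W = Q⁻¹N.
det Q = -2; the adjugate gives Q⁻¹ = [[8, 5, -6], [-23/2, -15/2, 17/2], [11, 7, -8]].
W = Q⁻¹N = [[8, 5, -6], [-23/2, -15/2, 17/2], [11, 7, -8]] · [[19, -31], [-22, 21], [7, -24]] = [[0, 1], [6, -5], [-1, -2]].

W = [[0, 1], [6, -5], [-1, -2]]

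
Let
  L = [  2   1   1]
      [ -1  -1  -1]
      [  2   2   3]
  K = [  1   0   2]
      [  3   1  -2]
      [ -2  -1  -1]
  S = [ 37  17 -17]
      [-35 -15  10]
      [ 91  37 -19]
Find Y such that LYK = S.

Y = [[-3, 1, -1], [-2, 2, -4], [3, 4, -3]]

Isolating Y: multiply by L⁻¹ from the left and K⁻¹ from the right, so Y = L⁻¹SK⁻¹.
det L = -1, so L⁻¹ = [[1, 1, 0], [-1, -4, -1], [0, 2, 1]].
K has determinant -5; K⁻¹ = [[3/5, 2/5, 2/5], [-7/5, -3/5, -8/5], [1/5, -1/5, -1/5]].
L⁻¹S = [[2, 2, -7], [12, 6, -4], [21, 7, 1]].
Y = (L⁻¹S)K⁻¹ = [[-3, 1, -1], [-2, 2, -4], [3, 4, -3]].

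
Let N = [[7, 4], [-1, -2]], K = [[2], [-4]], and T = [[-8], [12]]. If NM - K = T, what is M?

M = [[2], [-5]]

NM = T + K = [[-6], [8]].
N is on the left of M, so left-multiply by N⁻¹: M = N⁻¹(T + K).
det N = -10, so N⁻¹ = [[1/5, 2/5], [-1/10, -7/10]].
M = N⁻¹(T + K) = [[2], [-5]].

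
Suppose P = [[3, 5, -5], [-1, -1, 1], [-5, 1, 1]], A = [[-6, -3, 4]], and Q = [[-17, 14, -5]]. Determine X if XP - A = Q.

XP = Q + A = [[-23, 11, -1]].
Since P sits to the right of X, X = (Q + A)P⁻¹.
det P = 4; the adjugate gives P⁻¹ = [[-1/2, -5/2, 0], [-1, -11/2, 1/2], [-3/2, -7, 1/2]].
X = (Q + A)P⁻¹ = [[2, 4, 5]].

X = [[2, 4, 5]]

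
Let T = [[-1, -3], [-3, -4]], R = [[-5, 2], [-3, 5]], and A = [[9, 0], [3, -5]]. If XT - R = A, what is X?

X = [[2, -2], [0, 0]]

XT = A + R = [[4, 2], [0, 0]].
T is on the right of X, so right-multiply by T⁻¹: X = (A + R)T⁻¹.
T has determinant -5; T⁻¹ = [[4/5, -3/5], [-3/5, 1/5]].
X = (A + R)T⁻¹ = [[2, -2], [0, 0]].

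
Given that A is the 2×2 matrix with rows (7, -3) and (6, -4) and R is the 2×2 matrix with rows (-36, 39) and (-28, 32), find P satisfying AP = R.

P = [[-6, 6], [-2, 1]]

Since A multiplies P on the left, P = A⁻¹R.
det A = -10, so A⁻¹ = [[2/5, -3/10], [3/5, -7/10]].
P = A⁻¹R = [[2/5, -3/10], [3/5, -7/10]] · [[-36, 39], [-28, 32]] = [[-6, 6], [-2, 1]].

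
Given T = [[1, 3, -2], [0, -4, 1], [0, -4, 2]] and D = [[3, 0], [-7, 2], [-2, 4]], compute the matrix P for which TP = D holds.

P = [[4, 4], [3, 0], [5, 2]]

Since T multiplies P on the left, P = T⁻¹D.
det T = -4, so T⁻¹ = [[1, -1/2, 5/4], [0, -1/2, 1/4], [0, -1, 1]].
P = T⁻¹D = [[1, -1/2, 5/4], [0, -1/2, 1/4], [0, -1, 1]] · [[3, 0], [-7, 2], [-2, 4]] = [[4, 4], [3, 0], [5, 2]].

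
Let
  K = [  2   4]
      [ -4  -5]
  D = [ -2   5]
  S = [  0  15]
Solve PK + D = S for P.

PK = S − D = [[2, 10]].
Since K sits to the right of P, P = (S − D)K⁻¹.
K has determinant 6; K⁻¹ = [[-5/6, -2/3], [2/3, 1/3]].
P = (S − D)K⁻¹ = [[5, 2]].

P = [[5, 2]]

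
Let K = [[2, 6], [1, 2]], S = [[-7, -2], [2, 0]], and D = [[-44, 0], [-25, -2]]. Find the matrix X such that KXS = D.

Isolating X: multiply by K⁻¹ from the left and S⁻¹ from the right, so X = K⁻¹DS⁻¹.
det K = -2; the adjugate gives K⁻¹ = [[-1, 3], [1/2, -1]].
det S = 4, so S⁻¹ = [[0, 1/2], [-1/2, -7/4]].
K⁻¹D = [[-31, -6], [3, 2]].
X = (K⁻¹D)S⁻¹ = [[3, -5], [-1, -2]].

X = [[3, -5], [-1, -2]]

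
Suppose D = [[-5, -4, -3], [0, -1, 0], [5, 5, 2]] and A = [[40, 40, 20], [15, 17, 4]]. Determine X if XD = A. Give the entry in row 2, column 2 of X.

0

D is on the right of X, so right-multiply by D⁻¹: X = AD⁻¹.
det D = -5; the adjugate gives D⁻¹ = [[2/5, 7/5, 3/5], [0, -1, 0], [-1, -1, -1]].
X = AD⁻¹ = [[40, 40, 20], [15, 17, 4]] · [[2/5, 7/5, 3/5], [0, -1, 0], [-1, -1, -1]] = [[-4, -4, 4], [2, 0, 5]].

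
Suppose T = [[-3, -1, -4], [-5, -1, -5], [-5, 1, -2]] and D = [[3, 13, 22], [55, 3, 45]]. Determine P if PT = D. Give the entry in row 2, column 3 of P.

-5

T is on the right of P, so right-multiply by T⁻¹: P = DT⁻¹.
det T = 4, so T⁻¹ = [[7/4, -3/2, 1/4], [15/4, -7/2, 5/4], [-5/2, 2, -1/2]].
P = DT⁻¹ = [[3, 13, 22], [55, 3, 45]] · [[7/4, -3/2, 1/4], [15/4, -7/2, 5/4], [-5/2, 2, -1/2]] = [[-1, -6, 6], [-5, -3, -5]].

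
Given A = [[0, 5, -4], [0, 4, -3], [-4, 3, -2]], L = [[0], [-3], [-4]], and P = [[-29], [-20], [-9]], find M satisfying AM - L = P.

AM = P + L = [[-29], [-23], [-13]].
Since A multiplies M on the left, M = A⁻¹(P + L).
det A = -4, so A⁻¹ = [[-1/4, 1/2, -1/4], [-3, 4, 0], [-4, 5, 0]].
M = A⁻¹(P + L) = [[-1], [-5], [1]].

M = [[-1], [-5], [1]]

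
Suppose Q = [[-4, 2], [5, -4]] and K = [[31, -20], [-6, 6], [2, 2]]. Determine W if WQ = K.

W = [[-4, 3], [-1, -2], [-3, -2]]

Since Q sits to the right of W, W = KQ⁻¹.
Q has determinant 6; Q⁻¹ = [[-2/3, -1/3], [-5/6, -2/3]].
W = KQ⁻¹ = [[31, -20], [-6, 6], [2, 2]] · [[-2/3, -1/3], [-5/6, -2/3]] = [[-4, 3], [-1, -2], [-3, -2]].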